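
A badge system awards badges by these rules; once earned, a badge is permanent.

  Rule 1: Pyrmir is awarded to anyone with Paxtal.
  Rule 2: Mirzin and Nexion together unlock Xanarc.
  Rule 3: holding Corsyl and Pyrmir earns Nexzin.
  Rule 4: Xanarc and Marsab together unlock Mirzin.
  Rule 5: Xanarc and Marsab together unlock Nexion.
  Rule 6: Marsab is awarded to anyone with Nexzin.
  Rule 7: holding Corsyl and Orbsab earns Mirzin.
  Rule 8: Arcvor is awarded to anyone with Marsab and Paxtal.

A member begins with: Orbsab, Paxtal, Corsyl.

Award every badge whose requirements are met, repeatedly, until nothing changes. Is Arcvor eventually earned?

Yes

With Paxtal, Pyrmir is earned (Rule 1).
With Corsyl and Pyrmir, Nexzin is earned (Rule 3).
With Nexzin, Marsab is earned (Rule 6).
With Marsab and Paxtal, Arcvor is earned (Rule 8).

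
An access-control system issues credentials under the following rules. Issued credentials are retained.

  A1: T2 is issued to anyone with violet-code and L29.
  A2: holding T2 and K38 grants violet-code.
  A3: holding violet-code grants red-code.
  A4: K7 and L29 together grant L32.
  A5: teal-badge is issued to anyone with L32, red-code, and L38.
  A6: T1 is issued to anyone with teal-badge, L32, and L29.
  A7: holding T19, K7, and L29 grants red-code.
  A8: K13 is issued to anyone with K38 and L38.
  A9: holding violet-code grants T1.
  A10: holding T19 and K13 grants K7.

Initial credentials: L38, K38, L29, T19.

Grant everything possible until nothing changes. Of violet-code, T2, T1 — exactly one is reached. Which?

T1

Holding K38 and L38 grants K13 (A8).
Holding T19 and K13 grants K7 (A10).
Holding K7 and L29 grants L32 (A4).
Holding T19, K7, and L29 grants red-code (A7).
Holding L32, red-code, and L38 grants teal-badge (A5).
Holding teal-badge, L32, and L29 grants T1 (A6).
T2 would need violet-code and L29 (A1), but violet-code is never granted. violet-code would need T2 and K38 (A2), but T2 is never granted.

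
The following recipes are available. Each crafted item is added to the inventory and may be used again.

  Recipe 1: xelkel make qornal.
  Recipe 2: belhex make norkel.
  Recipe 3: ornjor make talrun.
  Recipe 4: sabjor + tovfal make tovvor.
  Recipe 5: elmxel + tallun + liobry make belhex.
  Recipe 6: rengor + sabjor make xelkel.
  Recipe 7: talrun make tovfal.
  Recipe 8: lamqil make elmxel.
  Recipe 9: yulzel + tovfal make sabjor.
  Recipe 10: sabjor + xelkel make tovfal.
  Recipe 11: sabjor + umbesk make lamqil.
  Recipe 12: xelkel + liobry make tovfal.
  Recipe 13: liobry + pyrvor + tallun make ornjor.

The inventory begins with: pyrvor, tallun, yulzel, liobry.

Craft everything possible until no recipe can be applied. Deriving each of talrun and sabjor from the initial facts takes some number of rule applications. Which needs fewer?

talrun: Using Recipe 13, liobry, pyrvor, and tallun make ornjor. ornjor → talrun (Recipe 3). [2 rule applications]
sabjor: Using Recipe 13, liobry, pyrvor, and tallun make ornjor. Using Recipe 3, ornjor makes talrun. talrun → tovfal (Recipe 7). yulzel + tovfal → sabjor (Recipe 9). [4 rule applications]
talrun needs fewer.

talrun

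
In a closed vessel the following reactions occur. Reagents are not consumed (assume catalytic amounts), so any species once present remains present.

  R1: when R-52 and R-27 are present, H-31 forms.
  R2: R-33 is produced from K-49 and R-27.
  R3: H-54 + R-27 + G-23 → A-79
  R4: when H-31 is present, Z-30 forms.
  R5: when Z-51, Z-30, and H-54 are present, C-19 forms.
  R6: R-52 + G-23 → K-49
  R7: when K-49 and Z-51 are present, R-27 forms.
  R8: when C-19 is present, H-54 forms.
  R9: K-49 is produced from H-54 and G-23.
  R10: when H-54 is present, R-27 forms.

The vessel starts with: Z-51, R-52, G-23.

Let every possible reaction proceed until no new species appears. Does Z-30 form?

R-52 and G-23 present → K-49 forms (R6).
K-49 and Z-51 present → R-27 forms (R7).
R-52 and R-27 present → H-31 forms (R1).
H-31 present → Z-30 forms (R4).

Yes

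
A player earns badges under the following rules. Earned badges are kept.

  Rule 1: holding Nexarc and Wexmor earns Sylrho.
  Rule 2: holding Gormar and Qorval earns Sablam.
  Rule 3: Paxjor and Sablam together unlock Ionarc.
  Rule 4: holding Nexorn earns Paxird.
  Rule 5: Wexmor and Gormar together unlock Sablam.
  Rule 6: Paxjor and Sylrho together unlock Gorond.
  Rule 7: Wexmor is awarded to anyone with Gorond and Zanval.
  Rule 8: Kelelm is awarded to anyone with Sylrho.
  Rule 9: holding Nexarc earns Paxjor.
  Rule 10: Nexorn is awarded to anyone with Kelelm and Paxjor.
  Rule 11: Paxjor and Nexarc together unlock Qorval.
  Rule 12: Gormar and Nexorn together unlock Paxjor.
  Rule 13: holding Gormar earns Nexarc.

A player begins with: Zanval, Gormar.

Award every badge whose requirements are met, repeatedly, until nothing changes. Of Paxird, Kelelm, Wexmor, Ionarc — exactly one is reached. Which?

With Gormar, Nexarc is earned (Rule 13).
With Nexarc, Paxjor is earned (Rule 9).
With Paxjor and Nexarc, Qorval is earned (Rule 11).
With Gormar and Qorval, Sablam is earned (Rule 2).
With Paxjor and Sablam, Ionarc is earned (Rule 3).
Wexmor would need Gorond and Zanval (Rule 7), but Gorond is never earned. Kelelm would need Sylrho (Rule 8), but Sylrho is never earned. Paxird would need Nexorn (Rule 4), but Nexorn is never earned.

Ionarc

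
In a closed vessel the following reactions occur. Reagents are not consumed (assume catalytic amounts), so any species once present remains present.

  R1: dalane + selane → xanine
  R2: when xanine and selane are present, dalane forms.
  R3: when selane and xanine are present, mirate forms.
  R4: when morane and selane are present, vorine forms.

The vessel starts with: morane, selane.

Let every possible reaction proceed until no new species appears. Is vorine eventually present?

Yes

morane and selane present → vorine forms (R4).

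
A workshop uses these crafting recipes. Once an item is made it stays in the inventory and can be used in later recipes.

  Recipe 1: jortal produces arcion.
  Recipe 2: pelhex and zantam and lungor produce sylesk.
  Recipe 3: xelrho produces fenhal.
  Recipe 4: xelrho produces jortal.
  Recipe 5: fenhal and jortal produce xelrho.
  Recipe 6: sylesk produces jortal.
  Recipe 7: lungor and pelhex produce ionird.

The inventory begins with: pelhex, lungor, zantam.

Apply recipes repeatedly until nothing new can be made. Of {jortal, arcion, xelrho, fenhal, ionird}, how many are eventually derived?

pelhex and zantam and lungor → sylesk (Recipe 2).
lungor and pelhex → ionird (Recipe 7).
sylesk → jortal (Recipe 6).
jortal → arcion (Recipe 1).
jortal: reached.
arcion: reached.
xelrho would need fenhal and jortal (Recipe 5), but fenhal is never obtained.
fenhal would need xelrho (Recipe 3), but xelrho is never obtained.
ionird: reached.
Reached: jortal, arcion, and ionird — 3 of the 5.

3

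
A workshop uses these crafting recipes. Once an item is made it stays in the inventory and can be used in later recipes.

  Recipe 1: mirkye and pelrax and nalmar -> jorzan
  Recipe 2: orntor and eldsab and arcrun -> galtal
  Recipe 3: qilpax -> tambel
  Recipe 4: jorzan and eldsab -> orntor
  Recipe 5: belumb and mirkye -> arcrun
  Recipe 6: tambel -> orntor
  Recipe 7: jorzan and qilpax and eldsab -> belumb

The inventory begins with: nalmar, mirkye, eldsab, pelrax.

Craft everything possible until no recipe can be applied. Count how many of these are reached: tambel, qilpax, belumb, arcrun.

tambel would need qilpax (Recipe 3), but qilpax is never obtained.
No rule produces qilpax, and it is not given.
belumb would need jorzan, qilpax, and eldsab (Recipe 7), but qilpax is never obtained.
arcrun would need belumb and mirkye (Recipe 5), but belumb is never obtained.
None of the 4 are reached.

0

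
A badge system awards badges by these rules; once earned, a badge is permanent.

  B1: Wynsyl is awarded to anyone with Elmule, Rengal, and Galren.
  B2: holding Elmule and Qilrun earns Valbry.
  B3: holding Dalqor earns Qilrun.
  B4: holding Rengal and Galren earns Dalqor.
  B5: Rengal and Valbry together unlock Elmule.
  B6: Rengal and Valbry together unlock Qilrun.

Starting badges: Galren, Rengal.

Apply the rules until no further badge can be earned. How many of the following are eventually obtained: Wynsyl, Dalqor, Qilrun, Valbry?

With Rengal and Galren, Dalqor is earned (B4).
With Dalqor, Qilrun is earned (B3).
Wynsyl would need Elmule, Rengal, and Galren (B1), but Elmule is never earned.
Dalqor: reached.
Qilrun: reached.
Valbry would need Elmule and Qilrun (B2), but Elmule is never earned.
Reached: Dalqor and Qilrun — 2 of the 4.

2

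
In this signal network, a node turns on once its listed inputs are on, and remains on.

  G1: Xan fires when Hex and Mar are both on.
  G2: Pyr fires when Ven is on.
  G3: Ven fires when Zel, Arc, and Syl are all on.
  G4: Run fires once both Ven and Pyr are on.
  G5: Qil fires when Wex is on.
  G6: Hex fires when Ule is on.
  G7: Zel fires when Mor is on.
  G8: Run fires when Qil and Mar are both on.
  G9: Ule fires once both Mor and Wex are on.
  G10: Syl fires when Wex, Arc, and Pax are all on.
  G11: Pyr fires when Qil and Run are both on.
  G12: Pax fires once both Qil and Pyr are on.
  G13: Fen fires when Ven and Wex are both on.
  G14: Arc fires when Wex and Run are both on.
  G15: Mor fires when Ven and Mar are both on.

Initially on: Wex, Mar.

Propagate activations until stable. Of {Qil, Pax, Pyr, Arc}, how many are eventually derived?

Wex is on, so Qil fires (G5).
Qil and Mar are on, so Run fires (G8).
Qil and Run are on, so Pyr fires (G11).
Wex and Run are on, so Arc fires (G14).
Qil and Pyr are on, so Pax fires (G12).
Qil: reached.
Pax: reached.
Pyr: reached.
Arc: reached.
All 4 are reached.

4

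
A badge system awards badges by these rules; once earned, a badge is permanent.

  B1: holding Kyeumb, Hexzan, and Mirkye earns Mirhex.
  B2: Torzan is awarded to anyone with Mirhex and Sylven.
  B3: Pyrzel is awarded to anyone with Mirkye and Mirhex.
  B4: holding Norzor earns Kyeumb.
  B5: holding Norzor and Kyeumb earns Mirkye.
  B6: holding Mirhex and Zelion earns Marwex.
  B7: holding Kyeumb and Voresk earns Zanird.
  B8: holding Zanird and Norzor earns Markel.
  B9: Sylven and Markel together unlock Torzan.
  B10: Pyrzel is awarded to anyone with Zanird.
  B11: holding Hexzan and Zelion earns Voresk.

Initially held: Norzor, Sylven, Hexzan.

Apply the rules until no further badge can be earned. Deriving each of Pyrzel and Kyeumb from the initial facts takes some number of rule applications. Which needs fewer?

Kyeumb

Kyeumb: With Norzor, Kyeumb is earned (B4). [1 rule application]
Pyrzel: With Norzor, Kyeumb is earned (B4). With Norzor and Kyeumb, Mirkye is earned (B5). With Kyeumb, Hexzan, and Mirkye, Mirhex is earned (B1). With Mirkye and Mirhex, Pyrzel is earned (B3). [4 rule applications]
Kyeumb needs fewer.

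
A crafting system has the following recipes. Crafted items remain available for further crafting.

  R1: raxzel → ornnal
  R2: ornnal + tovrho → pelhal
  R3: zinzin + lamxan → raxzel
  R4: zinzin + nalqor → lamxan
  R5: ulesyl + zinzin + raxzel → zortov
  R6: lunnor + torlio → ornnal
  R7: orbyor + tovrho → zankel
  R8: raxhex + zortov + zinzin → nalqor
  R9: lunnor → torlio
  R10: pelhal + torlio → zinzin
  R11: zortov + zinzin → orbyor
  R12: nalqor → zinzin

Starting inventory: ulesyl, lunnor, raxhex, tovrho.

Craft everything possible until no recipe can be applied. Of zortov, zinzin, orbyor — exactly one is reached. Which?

zinzin

Using R9, lunnor makes torlio.
Using R6, lunnor and torlio make ornnal.
ornnal + tovrho → pelhal (R2).
pelhal + torlio → zinzin (R10).
zortov would need ulesyl, zinzin, and raxzel (R5), but raxzel is never obtained. orbyor would need zortov and zinzin (R11), but zortov is never obtained.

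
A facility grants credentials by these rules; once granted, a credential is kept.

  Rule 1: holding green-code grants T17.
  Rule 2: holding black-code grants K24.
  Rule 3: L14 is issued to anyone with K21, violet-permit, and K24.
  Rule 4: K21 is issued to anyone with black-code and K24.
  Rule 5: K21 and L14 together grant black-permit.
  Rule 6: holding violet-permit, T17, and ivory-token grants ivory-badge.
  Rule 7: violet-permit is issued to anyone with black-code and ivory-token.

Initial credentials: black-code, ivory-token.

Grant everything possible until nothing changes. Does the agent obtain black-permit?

Holding black-code and ivory-token grants violet-permit (Rule 7).
Holding black-code grants K24 (Rule 2).
Holding black-code and K24 grants K21 (Rule 4).
Holding K21, violet-permit, and K24 grants L14 (Rule 3).
Holding K21 and L14 grants black-permit (Rule 5).

Yes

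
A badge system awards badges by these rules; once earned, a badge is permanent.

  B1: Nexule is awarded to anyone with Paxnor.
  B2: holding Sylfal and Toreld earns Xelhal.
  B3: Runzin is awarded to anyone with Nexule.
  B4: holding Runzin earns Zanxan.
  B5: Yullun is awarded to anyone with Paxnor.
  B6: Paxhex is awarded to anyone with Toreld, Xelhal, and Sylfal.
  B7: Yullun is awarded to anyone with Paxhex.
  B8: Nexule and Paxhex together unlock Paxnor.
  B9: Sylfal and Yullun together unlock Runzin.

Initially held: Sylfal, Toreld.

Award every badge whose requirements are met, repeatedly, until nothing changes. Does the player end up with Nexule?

No

Nexule would need Paxnor (B1), but Paxnor is never earned.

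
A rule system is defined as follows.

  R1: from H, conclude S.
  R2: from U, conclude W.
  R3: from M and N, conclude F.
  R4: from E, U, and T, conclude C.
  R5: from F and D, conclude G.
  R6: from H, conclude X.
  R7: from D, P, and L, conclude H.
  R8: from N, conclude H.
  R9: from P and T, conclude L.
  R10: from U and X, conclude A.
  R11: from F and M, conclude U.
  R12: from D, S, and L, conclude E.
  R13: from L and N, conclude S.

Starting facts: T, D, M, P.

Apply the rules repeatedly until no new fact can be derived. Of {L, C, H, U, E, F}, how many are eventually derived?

From P and T, R9 gives L.
D, P, and L hold, so H follows (R7).
H holds, so S follows (R1).
D, S, and L hold, so E follows (R12).
L: reached.
C would need E, U, and T (R4), but U is never established.
H: reached.
U would need F and M (R11), but F is never established.
E: reached.
F would need M and N (R3), but N is never established.
Reached: L, H, and E — 3 of the 6.

3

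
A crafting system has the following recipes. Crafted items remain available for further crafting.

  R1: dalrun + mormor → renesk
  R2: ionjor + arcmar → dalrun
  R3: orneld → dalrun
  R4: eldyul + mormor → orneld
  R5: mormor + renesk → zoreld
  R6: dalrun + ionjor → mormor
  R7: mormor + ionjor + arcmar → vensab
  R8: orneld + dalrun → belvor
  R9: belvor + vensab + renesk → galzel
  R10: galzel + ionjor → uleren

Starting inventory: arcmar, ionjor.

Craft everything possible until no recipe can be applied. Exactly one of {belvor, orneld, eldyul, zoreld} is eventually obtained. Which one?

zoreld

Using R2, ionjor and arcmar make dalrun.
dalrun + ionjor → mormor (R6).
dalrun + mormor → renesk (R1).
mormor + renesk → zoreld (R5).
belvor would need orneld and dalrun (R8), but orneld is never obtained. No rule produces eldyul, and it is not given. orneld would need eldyul and mormor (R4), but eldyul is never obtained.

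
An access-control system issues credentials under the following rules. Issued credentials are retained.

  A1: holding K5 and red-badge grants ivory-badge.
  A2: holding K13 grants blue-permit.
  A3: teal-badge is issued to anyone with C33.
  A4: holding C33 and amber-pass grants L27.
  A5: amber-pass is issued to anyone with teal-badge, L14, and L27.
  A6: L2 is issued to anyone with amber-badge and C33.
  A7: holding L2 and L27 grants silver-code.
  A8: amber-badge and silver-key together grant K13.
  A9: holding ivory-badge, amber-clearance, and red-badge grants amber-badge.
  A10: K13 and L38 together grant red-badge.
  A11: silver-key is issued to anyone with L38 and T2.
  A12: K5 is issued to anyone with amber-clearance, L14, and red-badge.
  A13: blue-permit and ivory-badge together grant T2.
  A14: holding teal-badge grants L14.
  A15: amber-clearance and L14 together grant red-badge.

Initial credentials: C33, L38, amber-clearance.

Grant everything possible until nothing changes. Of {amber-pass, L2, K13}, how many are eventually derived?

Holding C33 grants teal-badge (A3).
Holding teal-badge grants L14 (A14).
Holding amber-clearance and L14 grants red-badge (A15).
Holding amber-clearance, L14, and red-badge grants K5 (A12).
Holding K5 and red-badge grants ivory-badge (A1).
Holding ivory-badge, amber-clearance, and red-badge grants amber-badge (A9).
Holding amber-badge and C33 grants L2 (A6).
amber-pass would need teal-badge, L14, and L27 (A5), but L27 is never granted.
L2: reached.
K13 would need amber-badge and silver-key (A8), but silver-key is never granted.
Reached: L2 — 1 of the 3.

1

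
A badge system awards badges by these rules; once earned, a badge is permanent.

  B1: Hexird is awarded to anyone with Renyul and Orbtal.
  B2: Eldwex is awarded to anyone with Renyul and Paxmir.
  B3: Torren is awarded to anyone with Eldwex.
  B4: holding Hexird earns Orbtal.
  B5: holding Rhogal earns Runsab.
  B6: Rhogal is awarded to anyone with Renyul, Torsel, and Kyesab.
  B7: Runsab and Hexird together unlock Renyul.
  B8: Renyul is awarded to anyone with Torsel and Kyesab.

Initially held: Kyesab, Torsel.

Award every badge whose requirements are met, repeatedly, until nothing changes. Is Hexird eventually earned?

Hexird would need Renyul and Orbtal (B1), but Orbtal is never earned.

No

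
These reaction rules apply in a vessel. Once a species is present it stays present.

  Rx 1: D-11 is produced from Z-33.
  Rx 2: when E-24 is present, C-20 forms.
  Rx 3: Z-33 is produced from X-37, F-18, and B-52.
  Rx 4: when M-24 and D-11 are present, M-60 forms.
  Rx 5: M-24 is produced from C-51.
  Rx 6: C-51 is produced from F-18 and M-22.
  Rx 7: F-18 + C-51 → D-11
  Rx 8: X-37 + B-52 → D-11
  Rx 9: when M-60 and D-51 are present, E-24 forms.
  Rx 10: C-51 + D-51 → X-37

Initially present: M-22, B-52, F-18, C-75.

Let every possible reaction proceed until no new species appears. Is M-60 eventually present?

Yes

F-18 and M-22 present → C-51 forms (Rx 6).
F-18 and C-51 present → D-11 forms (Rx 7).
C-51 present → M-24 forms (Rx 5).
M-24 and D-11 present → M-60 forms (Rx 4).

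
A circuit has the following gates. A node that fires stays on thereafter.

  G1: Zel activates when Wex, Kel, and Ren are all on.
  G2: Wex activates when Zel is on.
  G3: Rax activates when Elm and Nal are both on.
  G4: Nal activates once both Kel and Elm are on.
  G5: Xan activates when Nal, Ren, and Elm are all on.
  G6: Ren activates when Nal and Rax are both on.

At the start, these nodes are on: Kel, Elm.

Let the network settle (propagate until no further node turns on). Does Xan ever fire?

G4: Kel and Elm on → Nal on.
Elm and Nal are on, so Rax activates (G3).
Nal and Rax are on, so Ren activates (G6).
G5: Nal, Ren, and Elm on → Xan on.

Yes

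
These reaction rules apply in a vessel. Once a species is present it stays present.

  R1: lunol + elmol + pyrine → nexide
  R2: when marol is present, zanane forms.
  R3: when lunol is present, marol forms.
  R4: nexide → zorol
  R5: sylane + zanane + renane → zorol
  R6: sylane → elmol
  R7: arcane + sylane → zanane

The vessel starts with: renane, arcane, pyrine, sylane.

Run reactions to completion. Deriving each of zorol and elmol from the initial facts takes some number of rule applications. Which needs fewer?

elmol

elmol: sylane present → elmol forms (R6). [1 rule application]
zorol: arcane and sylane present → zanane forms (R7). sylane, zanane, and renane present → zorol forms (R5). [2 rule applications]
elmol needs fewer.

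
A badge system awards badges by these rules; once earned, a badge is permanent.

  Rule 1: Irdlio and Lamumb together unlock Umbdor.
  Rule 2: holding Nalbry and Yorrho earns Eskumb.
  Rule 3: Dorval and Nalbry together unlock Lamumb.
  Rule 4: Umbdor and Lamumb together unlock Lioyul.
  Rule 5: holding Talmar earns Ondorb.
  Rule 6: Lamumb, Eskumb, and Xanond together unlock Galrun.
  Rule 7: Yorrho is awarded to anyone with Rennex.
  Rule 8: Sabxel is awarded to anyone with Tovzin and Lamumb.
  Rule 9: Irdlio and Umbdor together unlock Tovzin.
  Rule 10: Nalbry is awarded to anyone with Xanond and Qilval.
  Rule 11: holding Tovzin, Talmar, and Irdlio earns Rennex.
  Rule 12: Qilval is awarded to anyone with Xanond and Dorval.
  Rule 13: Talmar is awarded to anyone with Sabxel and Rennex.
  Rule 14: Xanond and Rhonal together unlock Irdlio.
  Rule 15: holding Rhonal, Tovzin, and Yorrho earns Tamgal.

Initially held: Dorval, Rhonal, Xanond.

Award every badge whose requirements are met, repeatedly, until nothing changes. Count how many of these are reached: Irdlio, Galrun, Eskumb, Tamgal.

1

With Xanond and Rhonal, Irdlio is earned (Rule 14).
Irdlio: reached.
Galrun would need Lamumb, Eskumb, and Xanond (Rule 6), but Eskumb is never earned.
Eskumb would need Nalbry and Yorrho (Rule 2), but Yorrho is never earned.
Tamgal would need Rhonal, Tovzin, and Yorrho (Rule 15), but Yorrho is never earned.
Reached: Irdlio — 1 of the 4.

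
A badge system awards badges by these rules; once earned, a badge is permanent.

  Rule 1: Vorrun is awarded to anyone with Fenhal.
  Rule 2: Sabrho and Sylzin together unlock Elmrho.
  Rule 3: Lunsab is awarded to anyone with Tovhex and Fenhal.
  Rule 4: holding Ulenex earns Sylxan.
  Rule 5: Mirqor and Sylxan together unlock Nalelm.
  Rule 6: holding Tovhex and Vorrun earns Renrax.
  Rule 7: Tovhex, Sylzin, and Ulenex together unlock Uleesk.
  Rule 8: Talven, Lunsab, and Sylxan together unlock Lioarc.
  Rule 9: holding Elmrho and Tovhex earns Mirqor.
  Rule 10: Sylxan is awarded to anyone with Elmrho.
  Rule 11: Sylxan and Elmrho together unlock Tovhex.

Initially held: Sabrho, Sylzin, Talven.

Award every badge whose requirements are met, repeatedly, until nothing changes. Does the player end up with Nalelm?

Yes

With Sabrho and Sylzin, Elmrho is earned (Rule 2).
With Elmrho, Sylxan is earned (Rule 10).
With Sylxan and Elmrho, Tovhex is earned (Rule 11).
With Elmrho and Tovhex, Mirqor is earned (Rule 9).
With Mirqor and Sylxan, Nalelm is earned (Rule 5).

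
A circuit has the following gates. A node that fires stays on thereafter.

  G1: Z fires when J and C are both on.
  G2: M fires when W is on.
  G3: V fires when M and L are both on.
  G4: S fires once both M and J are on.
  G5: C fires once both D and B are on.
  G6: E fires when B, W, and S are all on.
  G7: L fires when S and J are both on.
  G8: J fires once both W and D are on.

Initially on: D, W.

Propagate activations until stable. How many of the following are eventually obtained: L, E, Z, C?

W and D are on, so J fires (G8).
G2: W on → M on.
G4: M and J on → S on.
S and J are on, so L fires (G7).
L: reached.
E would need B, W, and S (G6), but B never turns on.
Z would need J and C (G1), but C never turns on.
C would need D and B (G5), but B never turns on.
Reached: L — 1 of the 4.

1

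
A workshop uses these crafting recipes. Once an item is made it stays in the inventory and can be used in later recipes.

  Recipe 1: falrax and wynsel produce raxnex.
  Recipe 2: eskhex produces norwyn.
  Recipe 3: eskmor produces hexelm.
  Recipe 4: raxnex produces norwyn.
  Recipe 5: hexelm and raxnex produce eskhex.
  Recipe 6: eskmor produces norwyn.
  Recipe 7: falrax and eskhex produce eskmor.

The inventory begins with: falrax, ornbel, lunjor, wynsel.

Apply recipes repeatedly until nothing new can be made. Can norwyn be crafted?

Using Recipe 1, falrax and wynsel make raxnex.
raxnex → norwyn (Recipe 4).

Yes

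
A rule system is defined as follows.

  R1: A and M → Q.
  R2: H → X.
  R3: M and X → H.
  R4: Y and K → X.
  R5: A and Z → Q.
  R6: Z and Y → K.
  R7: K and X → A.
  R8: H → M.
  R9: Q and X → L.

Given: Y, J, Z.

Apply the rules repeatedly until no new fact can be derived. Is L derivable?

Z and Y hold, so K follows (R6).
From Y and K, R4 gives X.
K and X hold, so A follows (R7).
A and Z hold, so Q follows (R5).
Q and X hold, so L follows (R9).

Yes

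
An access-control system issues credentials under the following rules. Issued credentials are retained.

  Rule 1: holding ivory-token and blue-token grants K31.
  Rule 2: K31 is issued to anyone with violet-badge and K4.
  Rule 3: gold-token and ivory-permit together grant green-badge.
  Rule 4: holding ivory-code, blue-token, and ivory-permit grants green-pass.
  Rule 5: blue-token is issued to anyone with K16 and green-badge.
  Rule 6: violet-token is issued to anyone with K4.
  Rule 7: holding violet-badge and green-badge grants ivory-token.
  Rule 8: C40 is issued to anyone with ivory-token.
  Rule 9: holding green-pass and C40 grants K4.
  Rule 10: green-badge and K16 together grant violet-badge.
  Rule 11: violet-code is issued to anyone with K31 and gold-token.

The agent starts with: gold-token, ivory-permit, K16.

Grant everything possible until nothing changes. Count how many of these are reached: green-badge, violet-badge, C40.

Holding gold-token and ivory-permit grants green-badge (Rule 3).
Holding green-badge and K16 grants violet-badge (Rule 10).
Holding violet-badge and green-badge grants ivory-token (Rule 7).
Holding ivory-token grants C40 (Rule 8).
green-badge: reached.
violet-badge: reached.
C40: reached.
All 3 are reached.

3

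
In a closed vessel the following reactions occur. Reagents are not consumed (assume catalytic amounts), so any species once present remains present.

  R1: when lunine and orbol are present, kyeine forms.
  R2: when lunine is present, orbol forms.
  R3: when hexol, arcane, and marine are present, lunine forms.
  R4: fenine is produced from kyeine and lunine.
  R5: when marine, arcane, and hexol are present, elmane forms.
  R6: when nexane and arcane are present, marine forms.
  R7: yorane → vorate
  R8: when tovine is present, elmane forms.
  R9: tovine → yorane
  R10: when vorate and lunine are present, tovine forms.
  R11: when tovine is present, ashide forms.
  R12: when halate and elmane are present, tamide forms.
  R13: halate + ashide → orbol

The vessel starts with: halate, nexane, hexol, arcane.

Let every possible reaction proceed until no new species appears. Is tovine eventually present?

No

tovine would need vorate and lunine (R10), but vorate never forms.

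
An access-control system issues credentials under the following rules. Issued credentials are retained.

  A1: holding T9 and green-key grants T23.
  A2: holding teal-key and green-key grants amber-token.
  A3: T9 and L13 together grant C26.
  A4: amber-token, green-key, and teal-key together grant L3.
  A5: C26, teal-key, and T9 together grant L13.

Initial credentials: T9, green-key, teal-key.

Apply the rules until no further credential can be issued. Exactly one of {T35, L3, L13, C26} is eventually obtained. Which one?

Holding teal-key and green-key grants amber-token (A2).
Holding amber-token, green-key, and teal-key grants L3 (A4).
No rule produces T35, and it is not given. L13 would need C26, teal-key, and T9 (A5), but C26 is never granted. C26 would need T9 and L13 (A3), but L13 is never granted.

L3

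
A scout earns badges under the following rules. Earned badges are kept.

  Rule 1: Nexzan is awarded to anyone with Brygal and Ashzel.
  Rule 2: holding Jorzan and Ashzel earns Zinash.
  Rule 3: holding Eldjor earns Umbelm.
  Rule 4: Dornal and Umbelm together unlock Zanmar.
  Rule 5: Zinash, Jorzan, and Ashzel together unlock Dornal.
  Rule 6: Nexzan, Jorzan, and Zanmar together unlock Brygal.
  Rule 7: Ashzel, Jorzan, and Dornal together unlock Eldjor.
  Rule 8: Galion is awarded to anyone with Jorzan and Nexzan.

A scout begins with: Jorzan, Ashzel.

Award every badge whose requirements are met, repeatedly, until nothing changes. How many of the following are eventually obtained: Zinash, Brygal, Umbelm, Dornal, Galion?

3

With Jorzan and Ashzel, Zinash is earned (Rule 2).
With Zinash, Jorzan, and Ashzel, Dornal is earned (Rule 5).
With Ashzel, Jorzan, and Dornal, Eldjor is earned (Rule 7).
With Eldjor, Umbelm is earned (Rule 3).
Zinash: reached.
Brygal would need Nexzan, Jorzan, and Zanmar (Rule 6), but Nexzan is never earned.
Umbelm: reached.
Dornal: reached.
Galion would need Jorzan and Nexzan (Rule 8), but Nexzan is never earned.
Reached: Zinash, Umbelm, and Dornal — 3 of the 5.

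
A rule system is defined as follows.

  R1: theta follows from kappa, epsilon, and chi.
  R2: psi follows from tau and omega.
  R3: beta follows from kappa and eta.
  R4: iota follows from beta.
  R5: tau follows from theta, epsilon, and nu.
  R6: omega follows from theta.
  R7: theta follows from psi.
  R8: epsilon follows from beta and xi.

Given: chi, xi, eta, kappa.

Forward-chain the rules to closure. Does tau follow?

No

tau would need theta, epsilon, and nu (R5), but nu is never established.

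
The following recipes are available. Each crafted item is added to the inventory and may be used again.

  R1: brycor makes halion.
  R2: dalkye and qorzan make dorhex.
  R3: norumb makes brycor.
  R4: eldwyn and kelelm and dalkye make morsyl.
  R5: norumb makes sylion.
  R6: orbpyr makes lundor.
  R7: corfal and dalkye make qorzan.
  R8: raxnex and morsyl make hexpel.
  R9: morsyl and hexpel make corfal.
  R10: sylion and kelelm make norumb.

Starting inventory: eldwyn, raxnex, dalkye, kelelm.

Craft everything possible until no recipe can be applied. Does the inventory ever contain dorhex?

Yes

eldwyn and kelelm and dalkye → morsyl (R4).
raxnex and morsyl → hexpel (R8).
Using R9, morsyl and hexpel make corfal.
Using R7, corfal and dalkye make qorzan.
dalkye and qorzan → dorhex (R2).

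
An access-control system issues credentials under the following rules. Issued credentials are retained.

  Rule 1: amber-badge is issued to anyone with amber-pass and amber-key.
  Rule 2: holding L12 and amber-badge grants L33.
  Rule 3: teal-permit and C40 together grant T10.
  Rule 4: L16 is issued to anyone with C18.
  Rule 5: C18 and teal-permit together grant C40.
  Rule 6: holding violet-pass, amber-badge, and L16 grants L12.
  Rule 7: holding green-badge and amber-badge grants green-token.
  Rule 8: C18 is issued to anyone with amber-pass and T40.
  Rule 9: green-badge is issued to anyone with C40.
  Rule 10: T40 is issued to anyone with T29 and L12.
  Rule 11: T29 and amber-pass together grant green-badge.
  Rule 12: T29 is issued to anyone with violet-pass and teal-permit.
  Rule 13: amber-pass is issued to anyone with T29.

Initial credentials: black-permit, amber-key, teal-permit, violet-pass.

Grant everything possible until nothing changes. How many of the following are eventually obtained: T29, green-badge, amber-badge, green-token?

4

Holding violet-pass and teal-permit grants T29 (Rule 12).
Holding T29 grants amber-pass (Rule 13).
Holding T29 and amber-pass grants green-badge (Rule 11).
Holding amber-pass and amber-key grants amber-badge (Rule 1).
Holding green-badge and amber-badge grants green-token (Rule 7).
T29: reached.
green-badge: reached.
amber-badge: reached.
green-token: reached.
All 4 are reached.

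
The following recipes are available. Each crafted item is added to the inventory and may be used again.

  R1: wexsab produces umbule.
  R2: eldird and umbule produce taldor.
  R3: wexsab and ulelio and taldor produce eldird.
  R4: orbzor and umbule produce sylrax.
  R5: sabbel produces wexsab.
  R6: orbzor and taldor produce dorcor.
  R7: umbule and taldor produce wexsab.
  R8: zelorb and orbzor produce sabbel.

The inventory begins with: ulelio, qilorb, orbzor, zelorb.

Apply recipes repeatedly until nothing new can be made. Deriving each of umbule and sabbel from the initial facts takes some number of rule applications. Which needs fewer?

sabbel: zelorb and orbzor → sabbel (R8). [1 rule application]
umbule: zelorb and orbzor → sabbel (R8). sabbel → wexsab (R5). Using R1, wexsab makes umbule. [3 rule applications]
sabbel needs fewer.

sabbel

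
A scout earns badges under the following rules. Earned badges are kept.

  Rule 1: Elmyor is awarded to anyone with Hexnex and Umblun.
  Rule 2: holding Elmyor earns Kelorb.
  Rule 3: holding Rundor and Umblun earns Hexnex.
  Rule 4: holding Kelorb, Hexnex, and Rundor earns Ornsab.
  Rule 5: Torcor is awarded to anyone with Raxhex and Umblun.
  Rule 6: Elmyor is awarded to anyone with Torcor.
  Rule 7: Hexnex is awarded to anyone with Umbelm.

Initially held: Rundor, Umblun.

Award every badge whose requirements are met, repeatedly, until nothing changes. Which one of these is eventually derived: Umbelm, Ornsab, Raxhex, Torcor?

With Rundor and Umblun, Hexnex is earned (Rule 3).
With Hexnex and Umblun, Elmyor is earned (Rule 1).
With Elmyor, Kelorb is earned (Rule 2).
With Kelorb, Hexnex, and Rundor, Ornsab is earned (Rule 4).
No rule produces Raxhex, and it is not given. No rule produces Umbelm, and it is not given. Torcor would need Raxhex and Umblun (Rule 5), but Raxhex is never earned.

Ornsab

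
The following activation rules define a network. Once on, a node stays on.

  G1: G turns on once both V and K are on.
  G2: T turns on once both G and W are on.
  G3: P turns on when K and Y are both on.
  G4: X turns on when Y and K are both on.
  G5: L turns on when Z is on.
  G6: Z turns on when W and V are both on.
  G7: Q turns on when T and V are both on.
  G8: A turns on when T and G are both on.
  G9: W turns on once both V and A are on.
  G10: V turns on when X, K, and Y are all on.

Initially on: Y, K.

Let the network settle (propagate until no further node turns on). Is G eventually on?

Yes

Y and K are on, so X turns on (G4).
X, K, and Y are on, so V turns on (G10).
V and K are on, so G turns on (G1).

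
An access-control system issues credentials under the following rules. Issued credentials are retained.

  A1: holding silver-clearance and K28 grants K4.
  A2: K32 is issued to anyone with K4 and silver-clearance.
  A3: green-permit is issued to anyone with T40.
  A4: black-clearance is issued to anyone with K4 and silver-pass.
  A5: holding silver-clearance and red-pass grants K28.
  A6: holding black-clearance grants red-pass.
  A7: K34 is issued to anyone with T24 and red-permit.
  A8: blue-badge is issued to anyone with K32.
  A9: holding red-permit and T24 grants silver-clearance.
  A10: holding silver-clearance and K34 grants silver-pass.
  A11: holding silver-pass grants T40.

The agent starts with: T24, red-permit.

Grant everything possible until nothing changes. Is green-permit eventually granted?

Yes

Holding red-permit and T24 grants silver-clearance (A9).
Holding T24 and red-permit grants K34 (A7).
Holding silver-clearance and K34 grants silver-pass (A10).
Holding silver-pass grants T40 (A11).
Holding T40 grants green-permit (A3).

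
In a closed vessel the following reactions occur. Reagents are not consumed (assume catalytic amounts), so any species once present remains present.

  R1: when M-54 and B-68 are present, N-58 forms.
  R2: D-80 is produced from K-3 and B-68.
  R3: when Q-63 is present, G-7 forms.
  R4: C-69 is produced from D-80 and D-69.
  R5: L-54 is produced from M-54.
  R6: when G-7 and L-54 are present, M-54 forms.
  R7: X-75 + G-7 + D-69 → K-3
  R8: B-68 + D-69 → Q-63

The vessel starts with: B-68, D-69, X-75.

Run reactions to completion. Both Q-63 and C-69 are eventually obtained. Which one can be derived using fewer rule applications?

Q-63: B-68 and D-69 present → Q-63 forms (R8). [1 rule application]
C-69: B-68 and D-69 present → Q-63 forms (R8). Q-63 present → G-7 forms (R3). X-75, G-7, and D-69 present → K-3 forms (R7). K-3 and B-68 present → D-80 forms (R2). D-80 and D-69 present → C-69 forms (R4). [5 rule applications]
Q-63 needs fewer.

Q-63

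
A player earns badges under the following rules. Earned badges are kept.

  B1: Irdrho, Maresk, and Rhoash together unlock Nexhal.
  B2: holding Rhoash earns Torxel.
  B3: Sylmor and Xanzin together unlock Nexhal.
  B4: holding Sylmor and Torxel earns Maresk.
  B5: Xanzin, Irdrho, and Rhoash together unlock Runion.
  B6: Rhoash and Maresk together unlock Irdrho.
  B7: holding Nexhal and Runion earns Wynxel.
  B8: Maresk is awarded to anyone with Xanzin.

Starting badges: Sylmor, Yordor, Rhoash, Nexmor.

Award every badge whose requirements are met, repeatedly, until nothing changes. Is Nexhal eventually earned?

Yes

With Rhoash, Torxel is earned (B2).
With Sylmor and Torxel, Maresk is earned (B4).
With Rhoash and Maresk, Irdrho is earned (B6).
With Irdrho, Maresk, and Rhoash, Nexhal is earned (B1).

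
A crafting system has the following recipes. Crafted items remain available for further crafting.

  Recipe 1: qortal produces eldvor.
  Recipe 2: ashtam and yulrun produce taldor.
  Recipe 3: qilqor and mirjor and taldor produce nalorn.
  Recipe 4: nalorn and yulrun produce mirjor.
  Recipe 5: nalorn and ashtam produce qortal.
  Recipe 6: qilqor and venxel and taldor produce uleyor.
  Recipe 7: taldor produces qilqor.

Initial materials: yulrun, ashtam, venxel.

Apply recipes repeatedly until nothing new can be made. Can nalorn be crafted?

nalorn would need qilqor, mirjor, and taldor (Recipe 3), but mirjor is never obtained.

No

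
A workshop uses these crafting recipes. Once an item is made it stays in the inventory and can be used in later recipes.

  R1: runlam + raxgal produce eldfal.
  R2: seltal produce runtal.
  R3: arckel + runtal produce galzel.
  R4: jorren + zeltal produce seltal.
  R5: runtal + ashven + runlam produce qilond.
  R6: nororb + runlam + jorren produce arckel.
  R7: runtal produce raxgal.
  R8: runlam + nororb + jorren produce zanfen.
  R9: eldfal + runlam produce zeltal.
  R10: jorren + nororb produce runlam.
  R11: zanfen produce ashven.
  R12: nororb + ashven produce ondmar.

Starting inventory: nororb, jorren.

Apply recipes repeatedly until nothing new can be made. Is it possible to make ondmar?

Yes

Using R10, jorren and nororb make runlam.
runlam + nororb + jorren → zanfen (R8).
Using R11, zanfen makes ashven.
Using R12, nororb and ashven make ondmar.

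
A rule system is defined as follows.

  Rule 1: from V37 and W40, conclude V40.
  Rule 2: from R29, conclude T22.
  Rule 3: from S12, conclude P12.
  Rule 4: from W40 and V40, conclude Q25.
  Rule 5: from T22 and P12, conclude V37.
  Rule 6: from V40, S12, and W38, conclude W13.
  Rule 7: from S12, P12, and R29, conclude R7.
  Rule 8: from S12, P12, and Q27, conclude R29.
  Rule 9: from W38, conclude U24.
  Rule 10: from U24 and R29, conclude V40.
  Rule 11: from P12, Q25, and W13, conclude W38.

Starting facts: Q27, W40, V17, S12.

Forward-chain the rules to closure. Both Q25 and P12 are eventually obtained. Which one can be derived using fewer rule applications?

P12

P12: From S12, Rule 3 gives P12. [1 rule application]
Q25: S12 holds, so P12 follows (Rule 3). From S12, P12, and Q27, Rule 8 gives R29. R29 holds, so T22 follows (Rule 2). T22 and P12 hold, so V37 follows (Rule 5). From V37 and W40, Rule 1 gives V40. From W40 and V40, Rule 4 gives Q25. [6 rule applications]
P12 needs fewer.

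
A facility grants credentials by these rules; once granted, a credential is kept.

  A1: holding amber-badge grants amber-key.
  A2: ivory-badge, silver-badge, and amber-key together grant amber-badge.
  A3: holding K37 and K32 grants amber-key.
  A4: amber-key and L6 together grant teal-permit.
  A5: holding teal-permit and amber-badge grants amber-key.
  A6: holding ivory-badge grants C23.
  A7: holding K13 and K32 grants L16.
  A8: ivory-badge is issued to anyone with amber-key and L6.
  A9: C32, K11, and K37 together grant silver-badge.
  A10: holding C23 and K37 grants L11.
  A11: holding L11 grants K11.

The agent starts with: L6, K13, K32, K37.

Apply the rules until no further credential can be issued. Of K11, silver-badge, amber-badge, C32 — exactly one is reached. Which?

K11

Holding K37 and K32 grants amber-key (A3).
Holding amber-key and L6 grants ivory-badge (A8).
Holding ivory-badge grants C23 (A6).
Holding C23 and K37 grants L11 (A10).
Holding L11 grants K11 (A11).
silver-badge would need C32, K11, and K37 (A9), but C32 is never granted. amber-badge would need ivory-badge, silver-badge, and amber-key (A2), but silver-badge is never granted. No rule produces C32, and it is not given.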